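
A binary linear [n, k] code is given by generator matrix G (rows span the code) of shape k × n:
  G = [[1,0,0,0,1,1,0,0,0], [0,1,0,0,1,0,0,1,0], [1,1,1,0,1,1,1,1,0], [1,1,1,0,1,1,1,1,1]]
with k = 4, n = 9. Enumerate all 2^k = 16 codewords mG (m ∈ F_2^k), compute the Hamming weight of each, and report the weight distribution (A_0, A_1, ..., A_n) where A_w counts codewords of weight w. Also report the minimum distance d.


Weight distribution: A_0 = 1, A_1 = 1, A_3 = 3, A_4 = 6, A_5 = 3, A_7 = 1, A_8 = 1. Minimum distance d = 1.

Enumerate all 2^4 = 16 messages m ∈ F_2^4.
For each, compute codeword c = mG in F_2^9, then tally its weight.
  m = 0000 → c = 000000000, weight = 0.
  m = 1000 → c = 100011000, weight = 3.
  m = 0100 → c = 010010010, weight = 3.
  m = 1100 → c = 110001010, weight = 4.
  m = 0010 → c = 111011110, weight = 7.
  m = 1010 → c = 011000110, weight = 4.
  m = 0110 → c = 101001100, weight = 4.
  m = 1110 → c = 001010100, weight = 3.
  m = 0001 → c = 111011111, weight = 8.
  m = 1001 → c = 011000111, weight = 5.
  m = 0101 → c = 101001101, weight = 5.
  m = 1101 → c = 001010101, weight = 4.
  m = 0011 → c = 000000001, weight = 1.
  m = 1011 → c = 100011001, weight = 4.
  m = 0111 → c = 010010011, weight = 4.
  m = 1111 → c = 110001011, weight = 5.
Tally weights:
  weight 0: 1 codewords.
  weight 1: 1 codewords.
  weight 3: 3 codewords.
  weight 4: 6 codewords.
  weight 5: 3 codewords.
  weight 7: 1 codewords.
  weight 8: 1 codewords.
Minimum distance d = smallest w > 0 with A_w > 0 = 1.
Sanity: Σ A_w = 16 = 2^4 = 16 ✓.


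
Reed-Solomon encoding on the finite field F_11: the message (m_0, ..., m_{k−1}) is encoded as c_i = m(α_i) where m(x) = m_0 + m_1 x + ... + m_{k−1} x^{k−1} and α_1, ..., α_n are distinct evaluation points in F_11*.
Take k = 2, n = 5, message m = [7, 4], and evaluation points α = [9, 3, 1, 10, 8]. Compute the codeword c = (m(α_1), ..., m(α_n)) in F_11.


c = [10, 8, 0, 3, 6]

Message polynomial: m(x) = 7 + 4·x (mod 11).
For each evaluation point α_i, compute m(α_i) mod 11:
  α_1 = 9: Horner steps 4 → 10, so m(9) = 10.
  α_2 = 3: Horner steps 4 → 8, so m(3) = 8.
  α_3 = 1: Horner steps 4 → 0, so m(1) = 0.
  α_4 = 10: Horner steps 4 → 3, so m(10) = 3.
  α_5 = 8: Horner steps 4 → 6, so m(8) = 6.
Codeword c = [10, 8, 0, 3, 6] ∈ F_11^5.


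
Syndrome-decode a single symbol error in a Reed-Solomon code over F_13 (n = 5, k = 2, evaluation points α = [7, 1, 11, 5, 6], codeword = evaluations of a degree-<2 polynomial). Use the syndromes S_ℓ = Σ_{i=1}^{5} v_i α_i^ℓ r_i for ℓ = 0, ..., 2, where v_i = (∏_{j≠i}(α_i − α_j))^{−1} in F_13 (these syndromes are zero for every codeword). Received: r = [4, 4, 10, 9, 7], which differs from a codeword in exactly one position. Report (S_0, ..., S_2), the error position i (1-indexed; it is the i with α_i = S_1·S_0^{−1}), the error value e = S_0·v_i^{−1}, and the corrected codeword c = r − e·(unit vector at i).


S = (3, 8, 4), error at position 1, error magnitude e = 12, c = [5, 4, 10, 9, 7].

Step 1: column multipliers v_i = (∏_{j≠i}(α_i − α_j))^{−1} mod 13.
  i = 1 (α = 7): (7−1)(7−11)(7−5)(7−6) = 6·(−4)·2·1 = −48 ≡ 4, so v_1 = 4^{−1} = 10 (mod 13).
  i = 2 (α = 1): (1−7)(1−11)(1−5)(1−6) = (−6)·(−10)·(−4)·(−5) = 1200 ≡ 4, so v_2 = 4^{−1} = 10 (mod 13).
  i = 3 (α = 11): (11−7)(11−1)(11−5)(11−6) = 4·10·6·5 = 1200 ≡ 4, so v_3 = 4^{−1} = 10 (mod 13).
  i = 4 (α = 5): (5−7)(5−1)(5−11)(5−6) = (−2)·4·(−6)·(−1) = −48 ≡ 4, so v_4 = 4^{−1} = 10 (mod 13).
  i = 5 (α = 6): (6−7)(6−1)(6−11)(6−5) = (−1)·5·(−5)·1 = 25 ≡ 12, so v_5 = 12^{−1} = 12 (mod 13).
  v = [10, 10, 10, 10, 12].
Step 2: syndromes of r = [4, 4, 10, 9, 7] (all sums mod 13).
  S_0 = Σ v_i r_i = 10·4 + 10·4 + 10·10 + 10·9 + 12·7 = 354 ≡ 3.
  S_1 = Σ v_i α_i r_i = 10·7·4 + 10·1·4 + 10·11·10 + 10·5·9 + 12·6·7 = 2374 ≡ 8.
  α_i^2 mod 13 = [10, 1, 4, 12, 10].
  S_2 = Σ v_i α_i^2 r_i = 10·10·4 + 10·1·4 + 10·4·10 + 10·12·9 + 12·10·7 = 2760 ≡ 4.
  S = (3, 8, 4) ≠ 0, so r is not a codeword (an error is present).
Step 3: locate the error. For a single error e at position i, S_ℓ = v_i·e·α_i^ℓ, so α_err = S_1/S_0.
  S_0^{−1} = 3^{−1} = 9 (mod 13), so α_err = 8·9 = 72 ≡ 7 = α_1. Error position i = 1.
  Consistency check: S_2/S_1 = 4·5 = 20 ≡ 7 = α_err ✓ (single-error assumption holds).
Step 4: error magnitude e = S_0/v_1 = S_0·∏_{j≠1}(α_1 − α_j) = 3·4 = 12 ≡ 12 (mod 13).
Step 5: correct position 1: c_1 = r_1 − e = 4 − 12 ≡ 5 (mod 13). Hence c = [5, 4, 10, 9, 7].
  Check: interpolating c through the α_i gives m(x) = 6 + 11·x (degree < 2) with m(α_i) = c_i for every i, so c is indeed a codeword.


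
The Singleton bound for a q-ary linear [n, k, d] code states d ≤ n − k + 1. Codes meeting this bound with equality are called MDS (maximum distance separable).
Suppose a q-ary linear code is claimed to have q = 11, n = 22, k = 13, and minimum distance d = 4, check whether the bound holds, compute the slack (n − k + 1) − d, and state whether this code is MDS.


Singleton RHS = n − k + 1 = 10, slack = 6, bound satisfied, not MDS.

Singleton bound: d ≤ n − k + 1.
Here n = 22, k = 13, so n − k + 1 = 10.
Given d = 4, check d ≤ 10: YES.
Slack = (n − k + 1) − d = 6.
The code is NOT MDS (slack = 6 > 0).
Description: the claimed parameters are [22, 13, 4]_11; such a code would be non-MDS.


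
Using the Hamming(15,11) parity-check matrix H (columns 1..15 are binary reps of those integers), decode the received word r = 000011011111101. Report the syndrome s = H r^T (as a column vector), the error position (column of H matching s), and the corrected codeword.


s = (1, 1, 0, 1)^T, error position = 13, corrected codeword c = 000011011111001

Compute s = H r^T mod 2 one row at a time:
  s_1 = 1 + 1 + 1 + 1 + 1 + 1 + 0 + 1 = 7 ≡ 1 (mod 2).
  s_2 = 0 + 1 + 1 + 0 + 1 + 1 + 0 + 1 = 5 ≡ 1 (mod 2).
  s_3 = 0 + 0 + 1 + 0 + 1 + 1 + 0 + 1 = 4 ≡ 0 (mod 2).
  s_4 = 0 + 0 + 1 + 0 + 1 + 1 + 1 + 1 = 5 ≡ 1 (mod 2).
s = (1, 1, 0, 1)^T — this equals column 13 of H (binary 1101), so error is at position 13.
Correct: flip bit 13 of r = 000011011111101 to get c = 000011011111001.


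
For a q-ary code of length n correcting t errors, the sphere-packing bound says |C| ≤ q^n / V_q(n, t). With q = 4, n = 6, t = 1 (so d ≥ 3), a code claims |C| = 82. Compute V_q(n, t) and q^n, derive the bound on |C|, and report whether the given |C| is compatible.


V_q(n, t) = 19, q^n = 4096, Hamming bound = 215, |C| = 82 ≤ bound (satisfied).

Step 1: Compute V_q(n, t) = Σ_{j=0}^1 C(n, j) (q−1)^j.
  j = 0: C(6,0)·(3)^0 = 1·1 = 1.
  j = 1: C(6,1)·(3)^1 = 6·3 = 18.
  V_q(n, t) = 1 + 18 = 19.
Step 2: q^n = 4^6 = 4096.
Step 3: Hamming bound ⌊q^n / V_q(n,t)⌋ = ⌊4096/19⌋ = 215.
Step 4: Compare |C| = 82 to 215: satisfied.
The claimed |C| lies below the Hamming bound.


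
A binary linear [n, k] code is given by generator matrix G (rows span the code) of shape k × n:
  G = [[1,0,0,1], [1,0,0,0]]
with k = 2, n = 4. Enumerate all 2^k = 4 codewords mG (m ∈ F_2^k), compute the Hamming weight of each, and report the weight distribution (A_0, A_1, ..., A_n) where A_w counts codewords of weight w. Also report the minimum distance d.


Weight distribution: A_0 = 1, A_1 = 2, A_2 = 1. Minimum distance d = 1.

Enumerate all 2^2 = 4 messages m ∈ F_2^2.
For each, compute codeword c = mG in F_2^4, then tally its weight.
  m = 00 → c = 0000, weight = 0.
  m = 10 → c = 1001, weight = 2.
  m = 01 → c = 1000, weight = 1.
  m = 11 → c = 0001, weight = 1.
Tally weights:
  weight 0: 1 codewords.
  weight 1: 2 codewords.
  weight 2: 1 codewords.
Minimum distance d = smallest w > 0 with A_w > 0 = 1.
Sanity: Σ A_w = 4 = 2^2 = 4 ✓.


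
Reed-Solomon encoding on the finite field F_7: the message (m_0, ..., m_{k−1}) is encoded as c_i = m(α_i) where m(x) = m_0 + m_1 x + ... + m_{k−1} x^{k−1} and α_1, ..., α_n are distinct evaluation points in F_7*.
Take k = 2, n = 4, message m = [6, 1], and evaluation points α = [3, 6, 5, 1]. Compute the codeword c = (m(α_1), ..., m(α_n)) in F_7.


c = [2, 5, 4, 0]

Message polynomial: m(x) = 6 + 1·x (mod 7).
For each evaluation point α_i, compute m(α_i) mod 7:
  α_1 = 3: Horner steps 1 → 2, so m(3) = 2.
  α_2 = 6: Horner steps 1 → 5, so m(6) = 5.
  α_3 = 5: Horner steps 1 → 4, so m(5) = 4.
  α_4 = 1: Horner steps 1 → 0, so m(1) = 0.
Codeword c = [2, 5, 4, 0] ∈ F_7^4.


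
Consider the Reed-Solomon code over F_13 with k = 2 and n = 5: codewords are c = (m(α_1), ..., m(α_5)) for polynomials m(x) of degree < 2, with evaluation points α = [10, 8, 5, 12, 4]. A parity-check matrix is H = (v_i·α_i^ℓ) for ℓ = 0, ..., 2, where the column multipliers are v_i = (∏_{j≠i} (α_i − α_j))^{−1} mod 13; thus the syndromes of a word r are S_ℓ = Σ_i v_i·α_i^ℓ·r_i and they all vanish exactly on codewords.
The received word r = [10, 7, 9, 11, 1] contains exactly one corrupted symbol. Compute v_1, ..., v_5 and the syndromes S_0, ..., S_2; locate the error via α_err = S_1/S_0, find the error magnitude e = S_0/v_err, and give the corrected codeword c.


S = (4, 9, 4), error at position 4, error magnitude e = 11, c = [10, 7, 9, 0, 1].

Step 1: column multipliers v_i = (∏_{j≠i}(α_i − α_j))^{−1} mod 13.
  i = 1 (α = 10): (10−8)(10−5)(10−12)(10−4) = 2·5·(−2)·6 = −120 ≡ 10, so v_1 = 10^{−1} = 4 (mod 13).
  i = 2 (α = 8): (8−10)(8−5)(8−12)(8−4) = (−2)·3·(−4)·4 = 96 ≡ 5, so v_2 = 5^{−1} = 8 (mod 13).
  i = 3 (α = 5): (5−10)(5−8)(5−12)(5−4) = (−5)·(−3)·(−7)·1 = −105 ≡ 12, so v_3 = 12^{−1} = 12 (mod 13).
  i = 4 (α = 12): (12−10)(12−8)(12−5)(12−4) = 2·4·7·8 = 448 ≡ 6, so v_4 = 6^{−1} = 11 (mod 13).
  i = 5 (α = 4): (4−10)(4−8)(4−5)(4−12) = (−6)·(−4)·(−1)·(−8) = 192 ≡ 10, so v_5 = 10^{−1} = 4 (mod 13).
  v = [4, 8, 12, 11, 4].
Step 2: syndromes of r = [10, 7, 9, 11, 1] (all sums mod 13).
  S_0 = Σ v_i r_i = 4·10 + 8·7 + 12·9 + 11·11 + 4·1 = 329 ≡ 4.
  S_1 = Σ v_i α_i r_i = 4·10·10 + 8·8·7 + 12·5·9 + 11·12·11 + 4·4·1 = 2856 ≡ 9.
  α_i^2 mod 13 = [9, 12, 12, 1, 3].
  S_2 = Σ v_i α_i^2 r_i = 4·9·10 + 8·12·7 + 12·12·9 + 11·1·11 + 4·3·1 = 2461 ≡ 4.
  S = (4, 9, 4) ≠ 0, so r is not a codeword (an error is present).
Step 3: locate the error. For a single error e at position i, S_ℓ = v_i·e·α_i^ℓ, so α_err = S_1/S_0.
  S_0^{−1} = 4^{−1} = 10 (mod 13), so α_err = 9·10 = 90 ≡ 12 = α_4. Error position i = 4.
  Consistency check: S_2/S_1 = 4·3 = 12 ≡ 12 = α_err ✓ (single-error assumption holds).
Step 4: error magnitude e = S_0/v_4 = S_0·∏_{j≠4}(α_4 − α_j) = 4·6 = 24 ≡ 11 (mod 13).
Step 5: correct position 4: c_4 = r_4 − e = 11 − 11 ≡ 0 (mod 13). Hence c = [10, 7, 9, 0, 1].
  Check: interpolating c through the α_i gives m(x) = 8 + 8·x (degree < 2) with m(α_i) = c_i for every i, so c is indeed a codeword.


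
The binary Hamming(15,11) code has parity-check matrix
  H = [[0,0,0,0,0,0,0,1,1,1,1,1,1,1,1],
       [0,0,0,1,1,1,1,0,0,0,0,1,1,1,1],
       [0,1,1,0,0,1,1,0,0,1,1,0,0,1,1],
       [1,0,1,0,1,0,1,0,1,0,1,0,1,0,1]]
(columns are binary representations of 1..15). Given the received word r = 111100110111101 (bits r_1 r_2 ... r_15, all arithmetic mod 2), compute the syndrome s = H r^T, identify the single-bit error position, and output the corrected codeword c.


s = (0, 1, 0, 0)^T, error position = 4, corrected codeword c = 111000110111101

Compute s = H r^T mod 2 one row at a time:
  s_1 = 1 + 0 + 1 + 1 + 1 + 1 + 0 + 1 = 6 ≡ 0 (mod 2).
  s_2 = 1 + 0 + 0 + 1 + 1 + 1 + 0 + 1 = 5 ≡ 1 (mod 2).
  s_3 = 1 + 1 + 0 + 1 + 1 + 1 + 0 + 1 = 6 ≡ 0 (mod 2).
  s_4 = 1 + 1 + 0 + 1 + 0 + 1 + 1 + 1 = 6 ≡ 0 (mod 2).
s = (0, 1, 0, 0)^T — this equals column 4 of H (binary 0100), so error is at position 4.
Correct: flip bit 4 of r = 111100110111101 to get c = 111000110111101.


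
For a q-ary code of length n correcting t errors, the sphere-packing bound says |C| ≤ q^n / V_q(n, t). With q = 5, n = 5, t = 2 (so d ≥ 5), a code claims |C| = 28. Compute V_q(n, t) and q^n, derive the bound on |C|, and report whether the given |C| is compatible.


V_q(n, t) = 181, q^n = 3125, Hamming bound = 17, |C| = 28 > bound (violated).

Step 1: Compute V_q(n, t) = Σ_{j=0}^2 C(n, j) (q−1)^j.
  j = 0: C(5,0)·(4)^0 = 1·1 = 1.
  j = 1: C(5,1)·(4)^1 = 5·4 = 20.
  j = 2: C(5,2)·(4)^2 = 10·16 = 160.
  V_q(n, t) = 1 + 20 + 160 = 181.
Step 2: q^n = 5^5 = 3125.
Step 3: Hamming bound ⌊q^n / V_q(n,t)⌋ = ⌊3125/181⌋ = 17.
Step 4: Compare |C| = 28 to 17: violated.
The claimed |C| lies above the Hamming bound, so no 5-ary code of length 5 with d ≥ 5 can have 28 codewords.


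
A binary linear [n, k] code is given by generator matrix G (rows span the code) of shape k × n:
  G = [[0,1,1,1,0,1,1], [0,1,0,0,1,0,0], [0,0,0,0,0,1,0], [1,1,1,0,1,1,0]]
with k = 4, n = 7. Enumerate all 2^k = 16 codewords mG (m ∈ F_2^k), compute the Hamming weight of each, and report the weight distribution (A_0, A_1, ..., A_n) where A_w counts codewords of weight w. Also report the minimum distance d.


Weight distribution: A_0 = 1, A_1 = 1, A_2 = 2, A_3 = 2, A_4 = 5, A_5 = 5. Minimum distance d = 1.

Enumerate all 2^4 = 16 messages m ∈ F_2^4.
For each, compute codeword c = mG in F_2^7, then tally its weight.
  m = 0000 → c = 0000000, weight = 0.
  m = 1000 → c = 0111011, weight = 5.
  m = 0100 → c = 0100100, weight = 2.
  m = 1100 → c = 0011111, weight = 5.
  m = 0010 → c = 0000010, weight = 1.
  m = 1010 → c = 0111001, weight = 4.
  m = 0110 → c = 0100110, weight = 3.
  m = 1110 → c = 0011101, weight = 4.
  m = 0001 → c = 1110110, weight = 5.
  m = 1001 → c = 1001101, weight = 4.
  m = 0101 → c = 1010010, weight = 3.
  m = 1101 → c = 1101001, weight = 4.
  m = 0011 → c = 1110100, weight = 4.
  m = 1011 → c = 1001111, weight = 5.
  m = 0111 → c = 1010000, weight = 2.
  m = 1111 → c = 1101011, weight = 5.
Tally weights:
  weight 0: 1 codewords.
  weight 1: 1 codewords.
  weight 2: 2 codewords.
  weight 3: 2 codewords.
  weight 4: 5 codewords.
  weight 5: 5 codewords.
Minimum distance d = smallest w > 0 with A_w > 0 = 1.
Sanity: Σ A_w = 16 = 2^4 = 16 ✓.


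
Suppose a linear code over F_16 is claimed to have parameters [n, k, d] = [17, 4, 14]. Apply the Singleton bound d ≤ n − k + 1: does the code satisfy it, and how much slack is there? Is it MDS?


Singleton RHS = n − k + 1 = 14, slack = 0, bound satisfied, MDS.

Singleton bound: d ≤ n − k + 1.
Here n = 17, k = 4, so n − k + 1 = 14.
Given d = 14, check d ≤ 14: YES.
Slack = (n − k + 1) − d = 0.
The code is MDS (slack = 0).
Description: the claimed parameters are [17, 4, 14]_16; such a code would be MDS (meets Singleton bound).


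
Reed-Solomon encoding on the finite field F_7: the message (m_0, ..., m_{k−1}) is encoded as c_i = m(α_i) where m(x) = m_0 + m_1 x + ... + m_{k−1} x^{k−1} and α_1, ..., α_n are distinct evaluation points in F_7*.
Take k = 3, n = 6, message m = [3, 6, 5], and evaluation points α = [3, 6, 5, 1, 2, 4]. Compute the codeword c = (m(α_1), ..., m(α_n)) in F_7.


c = [3, 2, 4, 0, 0, 2]

Message polynomial: m(x) = 3 + 6·x + 5·x^2 (mod 7).
For each evaluation point α_i, compute m(α_i) mod 7:
  α_1 = 3: Horner steps 5 → 0 → 3, so m(3) = 3.
  α_2 = 6: Horner steps 5 → 1 → 2, so m(6) = 2.
  α_3 = 5: Horner steps 5 → 3 → 4, so m(5) = 4.
  α_4 = 1: Horner steps 5 → 4 → 0, so m(1) = 0.
  α_5 = 2: Horner steps 5 → 2 → 0, so m(2) = 0.
  α_6 = 4: Horner steps 5 → 5 → 2, so m(4) = 2.
Codeword c = [3, 2, 4, 0, 0, 2] ∈ F_7^6.


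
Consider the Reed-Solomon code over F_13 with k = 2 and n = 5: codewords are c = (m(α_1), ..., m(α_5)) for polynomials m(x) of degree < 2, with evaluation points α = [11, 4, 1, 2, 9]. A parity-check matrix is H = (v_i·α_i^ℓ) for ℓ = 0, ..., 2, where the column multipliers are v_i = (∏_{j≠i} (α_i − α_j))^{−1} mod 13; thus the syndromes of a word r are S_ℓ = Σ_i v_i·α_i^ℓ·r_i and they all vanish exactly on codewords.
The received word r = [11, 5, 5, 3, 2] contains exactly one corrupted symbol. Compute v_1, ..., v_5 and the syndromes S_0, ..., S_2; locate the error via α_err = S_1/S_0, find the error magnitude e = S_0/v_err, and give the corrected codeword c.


S = (3, 12, 9), error at position 2, error magnitude e = 6, c = [11, 12, 5, 3, 2].

Step 1: column multipliers v_i = (∏_{j≠i}(α_i − α_j))^{−1} mod 13.
  i = 1 (α = 11): (11−4)(11−1)(11−2)(11−9) = 7·10·9·2 = 1260 ≡ 12, so v_1 = 12^{−1} = 12 (mod 13).
  i = 2 (α = 4): (4−11)(4−1)(4−2)(4−9) = (−7)·3·2·(−5) = 210 ≡ 2, so v_2 = 2^{−1} = 7 (mod 13).
  i = 3 (α = 1): (1−11)(1−4)(1−2)(1−9) = (−10)·(−3)·(−1)·(−8) = 240 ≡ 6, so v_3 = 6^{−1} = 11 (mod 13).
  i = 4 (α = 2): (2−11)(2−4)(2−1)(2−9) = (−9)·(−2)·1·(−7) = −126 ≡ 4, so v_4 = 4^{−1} = 10 (mod 13).
  i = 5 (α = 9): (9−11)(9−4)(9−1)(9−2) = (−2)·5·8·7 = −560 ≡ 12, so v_5 = 12^{−1} = 12 (mod 13).
  v = [12, 7, 11, 10, 12].
Step 2: syndromes of r = [11, 5, 5, 3, 2] (all sums mod 13).
  S_0 = Σ v_i r_i = 12·11 + 7·5 + 11·5 + 10·3 + 12·2 = 276 ≡ 3.
  S_1 = Σ v_i α_i r_i = 12·11·11 + 7·4·5 + 11·1·5 + 10·2·3 + 12·9·2 = 1923 ≡ 12.
  α_i^2 mod 13 = [4, 3, 1, 4, 3].
  S_2 = Σ v_i α_i^2 r_i = 12·4·11 + 7·3·5 + 11·1·5 + 10·4·3 + 12·3·2 = 880 ≡ 9.
  S = (3, 12, 9) ≠ 0, so r is not a codeword (an error is present).
Step 3: locate the error. For a single error e at position i, S_ℓ = v_i·e·α_i^ℓ, so α_err = S_1/S_0.
  S_0^{−1} = 3^{−1} = 9 (mod 13), so α_err = 12·9 = 108 ≡ 4 = α_2. Error position i = 2.
  Consistency check: S_2/S_1 = 9·12 = 108 ≡ 4 = α_err ✓ (single-error assumption holds).
Step 4: error magnitude e = S_0/v_2 = S_0·∏_{j≠2}(α_2 − α_j) = 3·2 = 6 ≡ 6 (mod 13).
Step 5: correct position 2: c_2 = r_2 − e = 5 − 6 ≡ 12 (mod 13). Hence c = [11, 12, 5, 3, 2].
  Check: interpolating c through the α_i gives m(x) = 7 + 11·x (degree < 2) with m(α_i) = c_i for every i, so c is indeed a codeword.


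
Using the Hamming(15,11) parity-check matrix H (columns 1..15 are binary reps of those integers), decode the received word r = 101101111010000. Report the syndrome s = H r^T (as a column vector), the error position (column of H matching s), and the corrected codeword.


s = (1, 1, 0, 1)^T, error position = 13, corrected codeword c = 101101111010100

Compute s = H r^T mod 2 one row at a time:
  s_1 = 1 + 1 + 0 + 1 + 0 + 0 + 0 + 0 = 3 ≡ 1 (mod 2).
  s_2 = 1 + 0 + 1 + 1 + 0 + 0 + 0 + 0 = 3 ≡ 1 (mod 2).
  s_3 = 0 + 1 + 1 + 1 + 0 + 1 + 0 + 0 = 4 ≡ 0 (mod 2).
  s_4 = 1 + 1 + 0 + 1 + 1 + 1 + 0 + 0 = 5 ≡ 1 (mod 2).
s = (1, 1, 0, 1)^T — this equals column 13 of H (binary 1101), so error is at position 13.
Correct: flip bit 13 of r = 101101111010000 to get c = 101101111010100.


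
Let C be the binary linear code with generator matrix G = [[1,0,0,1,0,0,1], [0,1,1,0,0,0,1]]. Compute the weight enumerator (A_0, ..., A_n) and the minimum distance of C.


Weight distribution: A_0 = 1, A_3 = 2, A_4 = 1. Minimum distance d = 3.

Enumerate all 2^2 = 4 messages m ∈ F_2^2.
For each, compute codeword c = mG in F_2^7, then tally its weight.
  m = 00 → c = 0000000, weight = 0.
  m = 10 → c = 1001001, weight = 3.
  m = 01 → c = 0110001, weight = 3.
  m = 11 → c = 1111000, weight = 4.
Tally weights:
  weight 0: 1 codewords.
  weight 3: 2 codewords.
  weight 4: 1 codewords.
Minimum distance d = smallest w > 0 with A_w > 0 = 3.
Sanity: Σ A_w = 4 = 2^2 = 4 ✓.


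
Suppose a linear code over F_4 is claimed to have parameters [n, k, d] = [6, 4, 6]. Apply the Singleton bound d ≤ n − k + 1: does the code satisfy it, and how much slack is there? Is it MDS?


Singleton RHS = n − k + 1 = 3, slack = -3, bound violated (no such code; not MDS).

Singleton bound: d ≤ n − k + 1.
Here n = 6, k = 4, so n − k + 1 = 3.
Given d = 6, check d ≤ 3: NO.
Slack = (n − k + 1) − d = -3.
The slack is negative: d = 6 exceeds n − k + 1 = 3 by 3, so the Singleton bound is violated and no linear [6, 4, 6]_4 code can exist. In particular it is not MDS (MDS requires d = n − k + 1 exactly).
Description: the claimed parameters are [6, 4, 6]_4; such a code would be impossible (violates the Singleton bound).


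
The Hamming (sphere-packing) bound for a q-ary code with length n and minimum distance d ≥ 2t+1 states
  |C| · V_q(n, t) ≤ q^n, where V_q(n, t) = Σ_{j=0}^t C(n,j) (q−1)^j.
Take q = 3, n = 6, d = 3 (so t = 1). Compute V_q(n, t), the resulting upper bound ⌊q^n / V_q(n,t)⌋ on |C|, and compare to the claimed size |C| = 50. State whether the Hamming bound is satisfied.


V_q(n, t) = 13, q^n = 729, Hamming bound = 56, |C| = 50 ≤ bound (satisfied).

Step 1: Compute V_q(n, t) = Σ_{j=0}^1 C(n, j) (q−1)^j.
  j = 0: C(6,0)·(2)^0 = 1·1 = 1.
  j = 1: C(6,1)·(2)^1 = 6·2 = 12.
  V_q(n, t) = 1 + 12 = 13.
Step 2: q^n = 3^6 = 729.
Step 3: Hamming bound ⌊q^n / V_q(n,t)⌋ = ⌊729/13⌋ = 56.
Step 4: Compare |C| = 50 to 56: satisfied.
The claimed |C| lies below the Hamming bound.


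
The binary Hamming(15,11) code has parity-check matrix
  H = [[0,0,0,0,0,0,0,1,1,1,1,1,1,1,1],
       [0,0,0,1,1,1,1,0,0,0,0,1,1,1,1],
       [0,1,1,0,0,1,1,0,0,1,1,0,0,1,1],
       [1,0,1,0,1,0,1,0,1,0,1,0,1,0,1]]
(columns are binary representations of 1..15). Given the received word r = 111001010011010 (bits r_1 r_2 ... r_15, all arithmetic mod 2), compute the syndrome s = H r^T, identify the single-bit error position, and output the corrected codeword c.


s = (0, 1, 1, 1)^T, error position = 7, corrected codeword c = 111001110011010

Compute s = H r^T mod 2 one row at a time:
  s_1 = 1 + 0 + 0 + 1 + 1 + 0 + 1 + 0 = 4 ≡ 0 (mod 2).
  s_2 = 0 + 0 + 1 + 0 + 1 + 0 + 1 + 0 = 3 ≡ 1 (mod 2).
  s_3 = 1 + 1 + 1 + 0 + 0 + 1 + 1 + 0 = 5 ≡ 1 (mod 2).
  s_4 = 1 + 1 + 0 + 0 + 0 + 1 + 0 + 0 = 3 ≡ 1 (mod 2).
s = (0, 1, 1, 1)^T — this equals column 7 of H (binary 0111), so error is at position 7.
Correct: flip bit 7 of r = 111001010011010 to get c = 111001110011010.


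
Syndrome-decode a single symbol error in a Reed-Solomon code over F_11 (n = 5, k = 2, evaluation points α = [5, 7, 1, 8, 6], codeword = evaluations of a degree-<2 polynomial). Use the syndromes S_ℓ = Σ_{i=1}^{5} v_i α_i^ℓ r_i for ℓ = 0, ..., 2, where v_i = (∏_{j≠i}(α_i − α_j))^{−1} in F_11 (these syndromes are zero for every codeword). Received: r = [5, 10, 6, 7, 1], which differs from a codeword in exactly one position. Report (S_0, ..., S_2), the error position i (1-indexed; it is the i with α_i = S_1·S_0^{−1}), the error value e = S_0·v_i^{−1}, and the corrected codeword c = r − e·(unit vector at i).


S = (1, 6, 3), error at position 5, error magnitude e = 10, c = [5, 10, 6, 7, 2].

Step 1: column multipliers v_i = (∏_{j≠i}(α_i − α_j))^{−1} mod 11.
  i = 1 (α = 5): (5−7)(5−1)(5−8)(5−6) = (−2)·4·(−3)·(−1) = −24 ≡ 9, so v_1 = 9^{−1} = 5 (mod 11).
  i = 2 (α = 7): (7−5)(7−1)(7−8)(7−6) = 2·6·(−1)·1 = −12 ≡ 10, so v_2 = 10^{−1} = 10 (mod 11).
  i = 3 (α = 1): (1−5)(1−7)(1−8)(1−6) = (−4)·(−6)·(−7)·(−5) = 840 ≡ 4, so v_3 = 4^{−1} = 3 (mod 11).
  i = 4 (α = 8): (8−5)(8−7)(8−1)(8−6) = 3·1·7·2 = 42 ≡ 9, so v_4 = 9^{−1} = 5 (mod 11).
  i = 5 (α = 6): (6−5)(6−7)(6−1)(6−8) = 1·(−1)·5·(−2) = 10 ≡ 10, so v_5 = 10^{−1} = 10 (mod 11).
  v = [5, 10, 3, 5, 10].
Step 2: syndromes of r = [5, 10, 6, 7, 1] (all sums mod 11).
  S_0 = Σ v_i r_i = 5·5 + 10·10 + 3·6 + 5·7 + 10·1 = 188 ≡ 1.
  S_1 = Σ v_i α_i r_i = 5·5·5 + 10·7·10 + 3·1·6 + 5·8·7 + 10·6·1 = 1183 ≡ 6.
  α_i^2 mod 11 = [3, 5, 1, 9, 3].
  S_2 = Σ v_i α_i^2 r_i = 5·3·5 + 10·5·10 + 3·1·6 + 5·9·7 + 10·3·1 = 938 ≡ 3.
  S = (1, 6, 3) ≠ 0, so r is not a codeword (an error is present).
Step 3: locate the error. For a single error e at position i, S_ℓ = v_i·e·α_i^ℓ, so α_err = S_1/S_0.
  S_0^{−1} = 1^{−1} = 1 (mod 11), so α_err = 6·1 = 6 ≡ 6 = α_5. Error position i = 5.
  Consistency check: S_2/S_1 = 3·2 = 6 ≡ 6 = α_err ✓ (single-error assumption holds).
Step 4: error magnitude e = S_0/v_5 = S_0·∏_{j≠5}(α_5 − α_j) = 1·10 = 10 ≡ 10 (mod 11).
Step 5: correct position 5: c_5 = r_5 − e = 1 − 10 ≡ 2 (mod 11). Hence c = [5, 10, 6, 7, 2].
  Check: interpolating c through the α_i gives m(x) = 9 + 8·x (degree < 2) with m(α_i) = c_i for every i, so c is indeed a codeword.


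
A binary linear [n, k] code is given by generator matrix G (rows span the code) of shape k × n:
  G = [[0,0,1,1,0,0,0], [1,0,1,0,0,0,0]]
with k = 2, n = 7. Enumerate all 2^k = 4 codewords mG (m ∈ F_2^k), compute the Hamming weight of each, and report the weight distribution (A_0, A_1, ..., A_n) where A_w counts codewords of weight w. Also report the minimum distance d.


Weight distribution: A_0 = 1, A_2 = 3. Minimum distance d = 2.

Enumerate all 2^2 = 4 messages m ∈ F_2^2.
For each, compute codeword c = mG in F_2^7, then tally its weight.
  m = 00 → c = 0000000, weight = 0.
  m = 10 → c = 0011000, weight = 2.
  m = 01 → c = 1010000, weight = 2.
  m = 11 → c = 1001000, weight = 2.
Tally weights:
  weight 0: 1 codewords.
  weight 2: 3 codewords.
Minimum distance d = smallest w > 0 with A_w > 0 = 2.
Sanity: Σ A_w = 4 = 2^2 = 4 ✓.


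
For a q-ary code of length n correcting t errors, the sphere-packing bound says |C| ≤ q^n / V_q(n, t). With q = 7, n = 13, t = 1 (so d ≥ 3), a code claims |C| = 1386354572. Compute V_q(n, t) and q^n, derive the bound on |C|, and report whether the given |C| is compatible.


V_q(n, t) = 79, q^n = 96889010407, Hamming bound = 1226443169, |C| = 1386354572 > bound (violated).

Step 1: Compute V_q(n, t) = Σ_{j=0}^1 C(n, j) (q−1)^j.
  j = 0: C(13,0)·(6)^0 = 1·1 = 1.
  j = 1: C(13,1)·(6)^1 = 13·6 = 78.
  V_q(n, t) = 1 + 78 = 79.
Step 2: q^n = 7^13 = 96889010407.
Step 3: Hamming bound ⌊q^n / V_q(n,t)⌋ = ⌊96889010407/79⌋ = 1226443169.
Step 4: Compare |C| = 1386354572 to 1226443169: violated.
The claimed |C| lies above the Hamming bound, so no 7-ary code of length 13 with d ≥ 3 can have 1386354572 codewords.


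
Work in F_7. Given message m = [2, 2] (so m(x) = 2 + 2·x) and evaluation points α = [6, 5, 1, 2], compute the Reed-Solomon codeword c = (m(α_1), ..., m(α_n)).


c = [0, 5, 4, 6]

Message polynomial: m(x) = 2 + 2·x (mod 7).
For each evaluation point α_i, compute m(α_i) mod 7:
  α_1 = 6: Horner steps 2 → 0, so m(6) = 0.
  α_2 = 5: Horner steps 2 → 5, so m(5) = 5.
  α_3 = 1: Horner steps 2 → 4, so m(1) = 4.
  α_4 = 2: Horner steps 2 → 6, so m(2) = 6.
Codeword c = [0, 5, 4, 6] ∈ F_7^4.


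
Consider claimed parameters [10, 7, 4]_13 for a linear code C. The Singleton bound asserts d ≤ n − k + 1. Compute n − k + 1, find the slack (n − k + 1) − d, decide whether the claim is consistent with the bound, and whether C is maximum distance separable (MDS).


Singleton RHS = n − k + 1 = 4, slack = 0, bound satisfied, MDS.

Singleton bound: d ≤ n − k + 1.
Here n = 10, k = 7, so n − k + 1 = 4.
Given d = 4, check d ≤ 4: YES.
Slack = (n − k + 1) − d = 0.
The code is MDS (slack = 0).
Description: the claimed parameters are [10, 7, 4]_13; such a code would be MDS (meets Singleton bound).


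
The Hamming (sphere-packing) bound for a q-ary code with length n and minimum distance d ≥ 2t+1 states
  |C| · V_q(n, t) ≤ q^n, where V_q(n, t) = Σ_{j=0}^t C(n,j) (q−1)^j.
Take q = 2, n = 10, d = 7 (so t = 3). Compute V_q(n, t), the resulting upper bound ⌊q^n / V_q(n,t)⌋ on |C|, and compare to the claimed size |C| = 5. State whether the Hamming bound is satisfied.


V_q(n, t) = 176, q^n = 1024, Hamming bound = 5, |C| = 5 ≤ bound (satisfied).

Step 1: Compute V_q(n, t) = Σ_{j=0}^3 C(n, j) (q−1)^j.
  j = 0: C(10,0)·(1)^0 = 1·1 = 1.
  j = 1: C(10,1)·(1)^1 = 10·1 = 10.
  j = 2: C(10,2)·(1)^2 = 45·1 = 45.
  j = 3: C(10,3)·(1)^3 = 120·1 = 120.
  V_q(n, t) = 1 + 10 + 45 + 120 = 176.
Step 2: q^n = 2^10 = 1024.
Step 3: Hamming bound ⌊q^n / V_q(n,t)⌋ = ⌊1024/176⌋ = 5.
Step 4: Compare |C| = 5 to 5: satisfied.
The claimed |C| lies at the Hamming bound (tight).


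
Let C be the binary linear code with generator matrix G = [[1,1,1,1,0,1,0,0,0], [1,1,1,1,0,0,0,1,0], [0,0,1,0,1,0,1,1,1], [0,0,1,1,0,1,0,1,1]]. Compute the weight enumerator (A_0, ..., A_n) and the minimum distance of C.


Weight distribution: A_0 = 1, A_2 = 1, A_3 = 1, A_4 = 4, A_5 = 6, A_6 = 1, A_7 = 1, A_8 = 1. Minimum distance d = 2.

Enumerate all 2^4 = 16 messages m ∈ F_2^4.
For each, compute codeword c = mG in F_2^9, then tally its weight.
  m = 0000 → c = 000000000, weight = 0.
  m = 1000 → c = 111101000, weight = 5.
  m = 0100 → c = 111100010, weight = 5.
  m = 1100 → c = 000001010, weight = 2.
  m = 0010 → c = 001010111, weight = 5.
  m = 1010 → c = 110111111, weight = 8.
  m = 0110 → c = 110110101, weight = 6.
  m = 1110 → c = 001011101, weight = 5.
  m = 0001 → c = 001101011, weight = 5.
  m = 1001 → c = 110000011, weight = 4.
  m = 0101 → c = 110001001, weight = 4.
  m = 1101 → c = 001100001, weight = 3.
  m = 0011 → c = 000111100, weight = 4.
  m = 1011 → c = 111010100, weight = 5.
  m = 0111 → c = 111011110, weight = 7.
  m = 1111 → c = 000110110, weight = 4.
Tally weights:
  weight 0: 1 codewords.
  weight 2: 1 codewords.
  weight 3: 1 codewords.
  weight 4: 4 codewords.
  weight 5: 6 codewords.
  weight 6: 1 codewords.
  weight 7: 1 codewords.
  weight 8: 1 codewords.
Minimum distance d = smallest w > 0 with A_w > 0 = 2.
Sanity: Σ A_w = 16 = 2^4 = 16 ✓.


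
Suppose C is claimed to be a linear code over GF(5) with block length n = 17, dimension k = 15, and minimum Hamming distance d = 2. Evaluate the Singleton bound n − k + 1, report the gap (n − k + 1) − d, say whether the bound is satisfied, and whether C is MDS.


Singleton RHS = n − k + 1 = 3, slack = 1, bound satisfied, not MDS.

Singleton bound: d ≤ n − k + 1.
Here n = 17, k = 15, so n − k + 1 = 3.
Given d = 2, check d ≤ 3: YES.
Slack = (n − k + 1) − d = 1.
The code is NOT MDS (slack = 1 > 0).
Description: the claimed parameters are [17, 15, 2]_5; such a code would be non-MDS.


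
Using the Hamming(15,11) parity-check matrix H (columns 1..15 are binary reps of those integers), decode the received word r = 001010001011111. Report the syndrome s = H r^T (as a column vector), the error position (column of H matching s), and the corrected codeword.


s = (0, 1, 0, 0)^T, error position = 4, corrected codeword c = 001110001011111

Compute s = H r^T mod 2 one row at a time:
  s_1 = 0 + 1 + 0 + 1 + 1 + 1 + 1 + 1 = 6 ≡ 0 (mod 2).
  s_2 = 0 + 1 + 0 + 0 + 1 + 1 + 1 + 1 = 5 ≡ 1 (mod 2).
  s_3 = 0 + 1 + 0 + 0 + 0 + 1 + 1 + 1 = 4 ≡ 0 (mod 2).
  s_4 = 0 + 1 + 1 + 0 + 1 + 1 + 1 + 1 = 6 ≡ 0 (mod 2).
s = (0, 1, 0, 0)^T — this equals column 4 of H (binary 0100), so error is at position 4.
Correct: flip bit 4 of r = 001010001011111 to get c = 001110001011111.


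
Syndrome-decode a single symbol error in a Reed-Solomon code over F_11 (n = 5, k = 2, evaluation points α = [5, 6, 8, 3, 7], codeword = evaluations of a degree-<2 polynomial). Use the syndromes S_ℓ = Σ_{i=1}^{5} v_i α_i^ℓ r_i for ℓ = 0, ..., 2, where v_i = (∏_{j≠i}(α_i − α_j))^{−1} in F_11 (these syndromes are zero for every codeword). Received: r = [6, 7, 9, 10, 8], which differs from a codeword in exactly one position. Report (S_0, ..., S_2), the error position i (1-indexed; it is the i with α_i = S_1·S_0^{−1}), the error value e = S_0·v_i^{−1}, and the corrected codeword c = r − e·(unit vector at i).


S = (5, 4, 1), error at position 4, error magnitude e = 6, c = [6, 7, 9, 4, 8].

Step 1: column multipliers v_i = (∏_{j≠i}(α_i − α_j))^{−1} mod 11.
  i = 1 (α = 5): (5−6)(5−8)(5−3)(5−7) = (−1)·(−3)·2·(−2) = −12 ≡ 10, so v_1 = 10^{−1} = 10 (mod 11).
  i = 2 (α = 6): (6−5)(6−8)(6−3)(6−7) = 1·(−2)·3·(−1) = 6 ≡ 6, so v_2 = 6^{−1} = 2 (mod 11).
  i = 3 (α = 8): (8−5)(8−6)(8−3)(8−7) = 3·2·5·1 = 30 ≡ 8, so v_3 = 8^{−1} = 7 (mod 11).
  i = 4 (α = 3): (3−5)(3−6)(3−8)(3−7) = (−2)·(−3)·(−5)·(−4) = 120 ≡ 10, so v_4 = 10^{−1} = 10 (mod 11).
  i = 5 (α = 7): (7−5)(7−6)(7−8)(7−3) = 2·1·(−1)·4 = −8 ≡ 3, so v_5 = 3^{−1} = 4 (mod 11).
  v = [10, 2, 7, 10, 4].
Step 2: syndromes of r = [6, 7, 9, 10, 8] (all sums mod 11).
  S_0 = Σ v_i r_i = 10·6 + 2·7 + 7·9 + 10·10 + 4·8 = 269 ≡ 5.
  S_1 = Σ v_i α_i r_i = 10·5·6 + 2·6·7 + 7·8·9 + 10·3·10 + 4·7·8 = 1412 ≡ 4.
  α_i^2 mod 11 = [3, 3, 9, 9, 5].
  S_2 = Σ v_i α_i^2 r_i = 10·3·6 + 2·3·7 + 7·9·9 + 10·9·10 + 4·5·8 = 1849 ≡ 1.
  S = (5, 4, 1) ≠ 0, so r is not a codeword (an error is present).
Step 3: locate the error. For a single error e at position i, S_ℓ = v_i·e·α_i^ℓ, so α_err = S_1/S_0.
  S_0^{−1} = 5^{−1} = 9 (mod 11), so α_err = 4·9 = 36 ≡ 3 = α_4. Error position i = 4.
  Consistency check: S_2/S_1 = 1·3 = 3 ≡ 3 = α_err ✓ (single-error assumption holds).
Step 4: error magnitude e = S_0/v_4 = S_0·∏_{j≠4}(α_4 − α_j) = 5·10 = 50 ≡ 6 (mod 11).
Step 5: correct position 4: c_4 = r_4 − e = 10 − 6 ≡ 4 (mod 11). Hence c = [6, 7, 9, 4, 8].
  Check: interpolating c through the α_i gives m(x) = 1 + 1·x (degree < 2) with m(α_i) = c_i for every i, so c is indeed a codeword.


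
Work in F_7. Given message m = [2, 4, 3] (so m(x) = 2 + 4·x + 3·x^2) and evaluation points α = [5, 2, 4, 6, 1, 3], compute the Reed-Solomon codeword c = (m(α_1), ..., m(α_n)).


c = [6, 1, 3, 1, 2, 6]

Message polynomial: m(x) = 2 + 4·x + 3·x^2 (mod 7).
For each evaluation point α_i, compute m(α_i) mod 7:
  α_1 = 5: Horner steps 3 → 5 → 6, so m(5) = 6.
  α_2 = 2: Horner steps 3 → 3 → 1, so m(2) = 1.
  α_3 = 4: Horner steps 3 → 2 → 3, so m(4) = 3.
  α_4 = 6: Horner steps 3 → 1 → 1, so m(6) = 1.
  α_5 = 1: Horner steps 3 → 0 → 2, so m(1) = 2.
  α_6 = 3: Horner steps 3 → 6 → 6, so m(3) = 6.
Codeword c = [6, 1, 3, 1, 2, 6] ∈ F_7^6.


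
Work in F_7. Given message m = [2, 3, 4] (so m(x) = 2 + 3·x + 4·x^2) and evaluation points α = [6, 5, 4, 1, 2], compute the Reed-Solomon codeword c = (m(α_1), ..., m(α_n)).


c = [3, 5, 1, 2, 3]

Message polynomial: m(x) = 2 + 3·x + 4·x^2 (mod 7).
For each evaluation point α_i, compute m(α_i) mod 7:
  α_1 = 6: Horner steps 4 → 6 → 3, so m(6) = 3.
  α_2 = 5: Horner steps 4 → 2 → 5, so m(5) = 5.
  α_3 = 4: Horner steps 4 → 5 → 1, so m(4) = 1.
  α_4 = 1: Horner steps 4 → 0 → 2, so m(1) = 2.
  α_5 = 2: Horner steps 4 → 4 → 3, so m(2) = 3.
Codeword c = [3, 5, 1, 2, 3] ∈ F_7^5.


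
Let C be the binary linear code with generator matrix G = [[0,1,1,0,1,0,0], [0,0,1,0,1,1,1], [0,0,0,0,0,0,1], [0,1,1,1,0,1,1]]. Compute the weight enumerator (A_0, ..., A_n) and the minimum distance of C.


Weight distribution: A_0 = 1, A_1 = 1, A_2 = 2, A_3 = 6, A_4 = 5, A_5 = 1. Minimum distance d = 1.

Enumerate all 2^4 = 16 messages m ∈ F_2^4.
For each, compute codeword c = mG in F_2^7, then tally its weight.
  m = 0000 → c = 0000000, weight = 0.
  m = 1000 → c = 0110100, weight = 3.
  m = 0100 → c = 0010111, weight = 4.
  m = 1100 → c = 0100011, weight = 3.
  m = 0010 → c = 0000001, weight = 1.
  m = 1010 → c = 0110101, weight = 4.
  m = 0110 → c = 0010110, weight = 3.
  m = 1110 → c = 0100010, weight = 2.
  m = 0001 → c = 0111011, weight = 5.
  m = 1001 → c = 0001111, weight = 4.
  m = 0101 → c = 0101100, weight = 3.
  m = 1101 → c = 0011000, weight = 2.
  m = 0011 → c = 0111010, weight = 4.
  m = 1011 → c = 0001110, weight = 3.
  m = 0111 → c = 0101101, weight = 4.
  m = 1111 → c = 0011001, weight = 3.
Tally weights:
  weight 0: 1 codewords.
  weight 1: 1 codewords.
  weight 2: 2 codewords.
  weight 3: 6 codewords.
  weight 4: 5 codewords.
  weight 5: 1 codewords.
Minimum distance d = smallest w > 0 with A_w > 0 = 1.
Sanity: Σ A_w = 16 = 2^4 = 16 ✓.


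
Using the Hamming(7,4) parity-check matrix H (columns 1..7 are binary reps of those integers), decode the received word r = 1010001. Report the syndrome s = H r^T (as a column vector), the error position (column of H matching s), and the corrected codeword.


s = (1, 0, 1)^T, error position = 5, corrected codeword c = 1010101

Compute s = H r^T mod 2 one row at a time:
  s_1 = 0 + 0 + 0 + 1 = 1 ≡ 1 (mod 2).
  s_2 = 0 + 1 + 0 + 1 = 2 ≡ 0 (mod 2).
  s_3 = 1 + 1 + 0 + 1 = 3 ≡ 1 (mod 2).
s = (1, 0, 1)^T — this equals column 5 of H (binary 101), so error is at position 5.
Correct: flip bit 5 of r = 1010001 to get c = 1010101.


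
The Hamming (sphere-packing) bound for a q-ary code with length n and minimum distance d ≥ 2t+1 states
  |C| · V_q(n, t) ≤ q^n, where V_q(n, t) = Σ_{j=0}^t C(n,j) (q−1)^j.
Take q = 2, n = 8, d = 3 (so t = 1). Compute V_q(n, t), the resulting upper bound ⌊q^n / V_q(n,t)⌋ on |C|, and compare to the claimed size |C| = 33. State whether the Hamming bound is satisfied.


V_q(n, t) = 9, q^n = 256, Hamming bound = 28, |C| = 33 > bound (violated).

Step 1: Compute V_q(n, t) = Σ_{j=0}^1 C(n, j) (q−1)^j.
  j = 0: C(8,0)·(1)^0 = 1·1 = 1.
  j = 1: C(8,1)·(1)^1 = 8·1 = 8.
  V_q(n, t) = 1 + 8 = 9.
Step 2: q^n = 2^8 = 256.
Step 3: Hamming bound ⌊q^n / V_q(n,t)⌋ = ⌊256/9⌋ = 28.
Step 4: Compare |C| = 33 to 28: violated.
The claimed |C| lies above the Hamming bound, so no 2-ary code of length 8 with d ≥ 3 can have 33 codewords.


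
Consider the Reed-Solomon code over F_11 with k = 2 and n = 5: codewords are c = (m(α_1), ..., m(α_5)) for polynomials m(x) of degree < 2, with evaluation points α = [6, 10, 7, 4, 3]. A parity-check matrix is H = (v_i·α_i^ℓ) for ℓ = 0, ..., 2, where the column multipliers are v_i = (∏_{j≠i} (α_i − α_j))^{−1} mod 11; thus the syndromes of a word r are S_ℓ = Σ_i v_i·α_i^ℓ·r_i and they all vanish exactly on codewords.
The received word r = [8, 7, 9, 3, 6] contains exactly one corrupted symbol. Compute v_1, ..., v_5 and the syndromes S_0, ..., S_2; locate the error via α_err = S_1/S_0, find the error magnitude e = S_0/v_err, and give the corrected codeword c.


S = (6, 9, 8), error at position 3, error magnitude e = 4, c = [8, 7, 5, 3, 6].

Step 1: column multipliers v_i = (∏_{j≠i}(α_i − α_j))^{−1} mod 11.
  i = 1 (α = 6): (6−10)(6−7)(6−4)(6−3) = (−4)·(−1)·2·3 = 24 ≡ 2, so v_1 = 2^{−1} = 6 (mod 11).
  i = 2 (α = 10): (10−6)(10−7)(10−4)(10−3) = 4·3·6·7 = 504 ≡ 9, so v_2 = 9^{−1} = 5 (mod 11).
  i = 3 (α = 7): (7−6)(7−10)(7−4)(7−3) = 1·(−3)·3·4 = −36 ≡ 8, so v_3 = 8^{−1} = 7 (mod 11).
  i = 4 (α = 4): (4−6)(4−10)(4−7)(4−3) = (−2)·(−6)·(−3)·1 = −36 ≡ 8, so v_4 = 8^{−1} = 7 (mod 11).
  i = 5 (α = 3): (3−6)(3−10)(3−7)(3−4) = (−3)·(−7)·(−4)·(−1) = 84 ≡ 7, so v_5 = 7^{−1} = 8 (mod 11).
  v = [6, 5, 7, 7, 8].
Step 2: syndromes of r = [8, 7, 9, 3, 6] (all sums mod 11).
  S_0 = Σ v_i r_i = 6·8 + 5·7 + 7·9 + 7·3 + 8·6 = 215 ≡ 6.
  S_1 = Σ v_i α_i r_i = 6·6·8 + 5·10·7 + 7·7·9 + 7·4·3 + 8·3·6 = 1307 ≡ 9.
  α_i^2 mod 11 = [3, 1, 5, 5, 9].
  S_2 = Σ v_i α_i^2 r_i = 6·3·8 + 5·1·7 + 7·5·9 + 7·5·3 + 8·9·6 = 1031 ≡ 8.
  S = (6, 9, 8) ≠ 0, so r is not a codeword (an error is present).
Step 3: locate the error. For a single error e at position i, S_ℓ = v_i·e·α_i^ℓ, so α_err = S_1/S_0.
  S_0^{−1} = 6^{−1} = 2 (mod 11), so α_err = 9·2 = 18 ≡ 7 = α_3. Error position i = 3.
  Consistency check: S_2/S_1 = 8·5 = 40 ≡ 7 = α_err ✓ (single-error assumption holds).
Step 4: error magnitude e = S_0/v_3 = S_0·∏_{j≠3}(α_3 − α_j) = 6·8 = 48 ≡ 4 (mod 11).
Step 5: correct position 3: c_3 = r_3 − e = 9 − 4 ≡ 5 (mod 11). Hence c = [8, 7, 5, 3, 6].
  Check: interpolating c through the α_i gives m(x) = 4 + 8·x (degree < 2) with m(α_i) = c_i for every i, so c is indeed a codeword.
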